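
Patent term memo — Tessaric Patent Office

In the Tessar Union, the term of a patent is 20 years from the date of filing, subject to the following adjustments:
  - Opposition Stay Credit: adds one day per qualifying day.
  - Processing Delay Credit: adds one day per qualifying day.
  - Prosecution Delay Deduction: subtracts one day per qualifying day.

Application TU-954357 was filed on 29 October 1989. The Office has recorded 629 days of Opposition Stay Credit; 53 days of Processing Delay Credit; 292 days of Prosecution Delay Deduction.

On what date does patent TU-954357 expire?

Base term: filing date + 20 years → 29 October 2009.
Opposition Stay Credit: +629 days → 20 July 2011.
Processing Delay Credit: +53 days → 11 September 2011.
Prosecution Delay Deduction: −292 days → 23 November 2010.

November 23, 2010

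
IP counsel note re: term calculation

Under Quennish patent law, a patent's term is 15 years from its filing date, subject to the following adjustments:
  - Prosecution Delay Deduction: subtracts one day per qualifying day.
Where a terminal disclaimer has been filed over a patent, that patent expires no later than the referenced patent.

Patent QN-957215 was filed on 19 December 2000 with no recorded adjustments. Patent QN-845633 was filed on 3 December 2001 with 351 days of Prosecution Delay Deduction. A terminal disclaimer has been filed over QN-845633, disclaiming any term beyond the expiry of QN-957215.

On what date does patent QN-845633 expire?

2015-12-18

Natural term of QN-845633:
  Base: filing + 15 years → 3 December 2016.
  Prosecution Delay Deduction: −351 days → 18 December 2015.
Expiry of referenced patent QN-957215:
  Base: filing + 15 years → 19 December 2015.
Terminal disclaimer: QN-845633 expires on the earlier of 18 December 2015 and 19 December 2015.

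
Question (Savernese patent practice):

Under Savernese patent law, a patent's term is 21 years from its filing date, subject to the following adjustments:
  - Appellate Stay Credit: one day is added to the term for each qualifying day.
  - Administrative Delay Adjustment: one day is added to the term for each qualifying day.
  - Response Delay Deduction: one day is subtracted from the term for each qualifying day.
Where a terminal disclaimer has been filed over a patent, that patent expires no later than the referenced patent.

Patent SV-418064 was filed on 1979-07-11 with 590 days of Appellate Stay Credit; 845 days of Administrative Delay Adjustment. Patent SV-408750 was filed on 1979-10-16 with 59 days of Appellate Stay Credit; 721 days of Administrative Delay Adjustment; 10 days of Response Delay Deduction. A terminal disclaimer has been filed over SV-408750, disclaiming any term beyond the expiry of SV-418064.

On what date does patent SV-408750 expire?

November 25, 2002

Natural term of SV-408750:
  Base: filing + 21 years → 16 October 2000.
  Appellate Stay Credit: +59 days → 14 December 2000.
  Administrative Delay Adjustment: +721 days → 5 December 2002.
  Response Delay Deduction: −10 days → 25 November 2002.
Expiry of referenced patent SV-418064:
  Base: filing + 21 years → 11 July 2000.
  Appellate Stay Credit: +590 days → 21 February 2002.
  Administrative Delay Adjustment: +845 days → 15 June 2004.
Terminal disclaimer: SV-408750 expires on the earlier of 25 November 2002 and 15 June 2004.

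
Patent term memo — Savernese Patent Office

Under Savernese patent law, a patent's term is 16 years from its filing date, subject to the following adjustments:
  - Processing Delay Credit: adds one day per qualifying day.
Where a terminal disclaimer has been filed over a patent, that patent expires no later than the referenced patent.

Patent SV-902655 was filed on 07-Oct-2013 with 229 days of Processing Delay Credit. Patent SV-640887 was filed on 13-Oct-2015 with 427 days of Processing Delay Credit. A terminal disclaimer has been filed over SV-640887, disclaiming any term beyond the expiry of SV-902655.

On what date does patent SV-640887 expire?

Natural term of SV-640887:
  Base: filing + 16 years → 13 October 2031.
  Processing Delay Credit: +427 days → 13 December 2032.
Expiry of referenced patent SV-902655:
  Base: filing + 16 years → 7 October 2029.
  Processing Delay Credit: +229 days → 24 May 2030.
Terminal disclaimer: SV-640887 expires on the earlier of 13 December 2032 and 24 May 2030.

2030-05-24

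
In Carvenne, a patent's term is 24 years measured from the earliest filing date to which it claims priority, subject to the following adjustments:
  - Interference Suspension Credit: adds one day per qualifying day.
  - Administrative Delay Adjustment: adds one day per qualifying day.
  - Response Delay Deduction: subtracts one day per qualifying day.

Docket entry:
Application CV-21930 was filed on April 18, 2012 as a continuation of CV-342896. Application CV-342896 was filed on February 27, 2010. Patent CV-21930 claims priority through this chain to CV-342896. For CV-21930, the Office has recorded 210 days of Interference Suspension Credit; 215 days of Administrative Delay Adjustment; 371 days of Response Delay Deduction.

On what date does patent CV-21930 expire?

2034-04-22

Earliest priority filing: 27 February 2010.
Base term: 27 February 2010 + 24 years → 27 February 2034.
Interference Suspension Credit: +210 days → 25 September 2034.
Administrative Delay Adjustment: +215 days → 28 April 2035.
Response Delay Deduction: −371 days → 22 April 2034.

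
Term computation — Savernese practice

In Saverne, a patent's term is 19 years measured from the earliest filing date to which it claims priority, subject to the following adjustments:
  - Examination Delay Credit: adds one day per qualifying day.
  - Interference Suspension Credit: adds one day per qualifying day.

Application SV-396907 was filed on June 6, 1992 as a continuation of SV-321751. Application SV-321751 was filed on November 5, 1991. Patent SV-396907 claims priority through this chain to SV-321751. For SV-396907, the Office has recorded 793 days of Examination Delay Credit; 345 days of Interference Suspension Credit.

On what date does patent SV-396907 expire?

December 17, 2013

Earliest priority filing: 5 November 1991.
Base term: 5 November 1991 + 19 years → 5 November 2010.
Examination Delay Credit: +793 days → 6 January 2013.
Interference Suspension Credit: +345 days → 17 December 2013.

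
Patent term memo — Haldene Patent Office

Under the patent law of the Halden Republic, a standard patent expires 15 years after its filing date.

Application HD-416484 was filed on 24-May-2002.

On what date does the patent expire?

2017-05-24

Filing date + 15 years → 24 May 2017.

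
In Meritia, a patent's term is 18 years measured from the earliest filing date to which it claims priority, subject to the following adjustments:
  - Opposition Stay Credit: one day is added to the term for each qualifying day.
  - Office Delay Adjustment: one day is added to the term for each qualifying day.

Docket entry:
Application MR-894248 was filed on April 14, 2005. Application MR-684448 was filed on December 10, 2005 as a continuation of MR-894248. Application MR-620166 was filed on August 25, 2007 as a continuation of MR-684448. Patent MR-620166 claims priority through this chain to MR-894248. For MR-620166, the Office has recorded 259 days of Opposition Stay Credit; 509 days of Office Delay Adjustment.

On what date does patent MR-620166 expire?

Earliest priority filing: 14 April 2005.
Base term: 14 April 2005 + 18 years → 14 April 2023.
Opposition Stay Credit: +259 days → 29 December 2023.
Office Delay Adjustment: +509 days → 21 May 2025.

May 21, 2025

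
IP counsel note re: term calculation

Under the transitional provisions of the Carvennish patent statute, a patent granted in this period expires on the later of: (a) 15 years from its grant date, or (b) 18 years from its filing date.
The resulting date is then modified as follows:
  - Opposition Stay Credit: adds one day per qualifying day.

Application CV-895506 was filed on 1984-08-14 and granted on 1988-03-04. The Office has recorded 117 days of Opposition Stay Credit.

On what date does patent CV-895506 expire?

(a) grant + 15 years → 4 March 2003.
(b) filing + 18 years → 14 August 2002.
Later of the two: 4 March 2003.
Opposition Stay Credit: +117 days → 29 June 2003.

2003-06-29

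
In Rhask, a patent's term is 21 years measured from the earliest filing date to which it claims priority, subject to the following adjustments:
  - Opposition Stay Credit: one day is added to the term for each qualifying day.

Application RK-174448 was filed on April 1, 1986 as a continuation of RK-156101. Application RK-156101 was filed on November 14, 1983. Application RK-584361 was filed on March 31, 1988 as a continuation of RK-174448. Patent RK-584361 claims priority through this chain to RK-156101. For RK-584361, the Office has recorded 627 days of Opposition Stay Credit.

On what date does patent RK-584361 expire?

2006-08-03

Earliest priority filing: 14 November 1983.
Base term: 14 November 1983 + 21 years → 14 November 2004.
Opposition Stay Credit: +627 days → 3 August 2006.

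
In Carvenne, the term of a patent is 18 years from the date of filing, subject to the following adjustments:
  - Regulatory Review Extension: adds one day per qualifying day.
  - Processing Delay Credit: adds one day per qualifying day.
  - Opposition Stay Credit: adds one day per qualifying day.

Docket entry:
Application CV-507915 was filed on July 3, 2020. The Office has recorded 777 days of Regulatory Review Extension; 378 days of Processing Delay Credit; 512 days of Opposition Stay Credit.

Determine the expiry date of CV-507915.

2043-01-25

Base term: filing date + 18 years → 3 July 2038.
Regulatory Review Extension: +777 days → 18 August 2040.
Processing Delay Credit: +378 days → 31 August 2041.
Opposition Stay Credit: +512 days → 25 January 2043.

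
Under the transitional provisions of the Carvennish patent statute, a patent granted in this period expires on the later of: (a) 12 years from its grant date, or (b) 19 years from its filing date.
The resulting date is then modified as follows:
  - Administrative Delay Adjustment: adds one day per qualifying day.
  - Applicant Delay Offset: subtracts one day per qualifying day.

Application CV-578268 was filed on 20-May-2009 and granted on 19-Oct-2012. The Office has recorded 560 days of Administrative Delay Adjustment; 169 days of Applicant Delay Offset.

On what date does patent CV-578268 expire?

(a) grant + 12 years → 19 October 2024.
(b) filing + 19 years → 20 May 2028.
Later of the two: 20 May 2028.
Administrative Delay Adjustment: +560 days → 1 December 2029.
Applicant Delay Offset: −169 days → 15 June 2029.

2029-06-15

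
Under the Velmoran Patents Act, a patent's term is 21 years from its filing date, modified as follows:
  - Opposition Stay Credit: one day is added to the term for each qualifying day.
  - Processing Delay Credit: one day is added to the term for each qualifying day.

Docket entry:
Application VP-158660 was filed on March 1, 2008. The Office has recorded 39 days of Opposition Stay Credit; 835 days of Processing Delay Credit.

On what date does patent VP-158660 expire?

Base term: filing date + 21 years → 1 March 2029.
Opposition Stay Credit: +39 days → 9 April 2029.
Processing Delay Credit: +835 days → 23 July 2031.

2031-07-23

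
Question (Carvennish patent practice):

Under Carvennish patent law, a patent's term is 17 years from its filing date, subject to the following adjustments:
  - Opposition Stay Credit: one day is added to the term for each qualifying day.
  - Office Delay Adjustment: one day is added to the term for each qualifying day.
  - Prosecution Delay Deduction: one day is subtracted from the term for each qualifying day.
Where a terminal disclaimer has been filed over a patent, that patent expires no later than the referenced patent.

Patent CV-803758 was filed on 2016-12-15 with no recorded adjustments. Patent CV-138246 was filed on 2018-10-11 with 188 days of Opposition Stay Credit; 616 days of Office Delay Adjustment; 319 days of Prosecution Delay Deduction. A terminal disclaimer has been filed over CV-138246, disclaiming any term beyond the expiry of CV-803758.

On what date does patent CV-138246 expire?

December 15, 2033

Natural term of CV-138246:
  Base: filing + 17 years → 11 October 2035.
  Opposition Stay Credit: +188 days → 16 April 2036.
  Office Delay Adjustment: +616 days → 23 December 2037.
  Prosecution Delay Deduction: −319 days → 7 February 2037.
Expiry of referenced patent CV-803758:
  Base: filing + 17 years → 15 December 2033.
Terminal disclaimer: CV-138246 expires on the earlier of 7 February 2037 and 15 December 2033.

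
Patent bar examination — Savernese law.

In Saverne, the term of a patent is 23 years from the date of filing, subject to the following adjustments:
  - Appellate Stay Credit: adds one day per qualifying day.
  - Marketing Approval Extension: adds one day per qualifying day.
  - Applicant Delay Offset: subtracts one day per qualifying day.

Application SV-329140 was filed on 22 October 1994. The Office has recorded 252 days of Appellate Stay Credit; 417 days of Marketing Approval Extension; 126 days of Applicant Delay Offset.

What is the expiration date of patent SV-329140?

2019-04-18

Base term: filing date + 23 years → 22 October 2017.
Appellate Stay Credit: +252 days → 1 July 2018.
Marketing Approval Extension: +417 days → 22 August 2019.
Applicant Delay Offset: −126 days → 18 April 2019.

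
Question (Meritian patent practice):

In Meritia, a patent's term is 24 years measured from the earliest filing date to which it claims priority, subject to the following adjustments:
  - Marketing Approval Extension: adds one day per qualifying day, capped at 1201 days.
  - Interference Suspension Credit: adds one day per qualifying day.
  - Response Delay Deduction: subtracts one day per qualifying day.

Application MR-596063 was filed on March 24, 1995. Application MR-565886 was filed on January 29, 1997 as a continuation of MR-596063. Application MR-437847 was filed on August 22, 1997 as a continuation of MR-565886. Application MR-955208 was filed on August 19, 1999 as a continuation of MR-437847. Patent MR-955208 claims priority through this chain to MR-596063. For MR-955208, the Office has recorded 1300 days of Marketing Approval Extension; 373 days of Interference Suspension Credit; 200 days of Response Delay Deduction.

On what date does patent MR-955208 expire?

2022-12-27

Earliest priority filing: 24 March 1995.
Base term: 24 March 1995 + 24 years → 24 March 2019.
Marketing Approval Extension: 1300 days claimed exceeds the 1201-day cap, so +1201 days → 7 July 2022.
Interference Suspension Credit: +373 days → 15 July 2023.
Response Delay Deduction: −200 days → 27 December 2022.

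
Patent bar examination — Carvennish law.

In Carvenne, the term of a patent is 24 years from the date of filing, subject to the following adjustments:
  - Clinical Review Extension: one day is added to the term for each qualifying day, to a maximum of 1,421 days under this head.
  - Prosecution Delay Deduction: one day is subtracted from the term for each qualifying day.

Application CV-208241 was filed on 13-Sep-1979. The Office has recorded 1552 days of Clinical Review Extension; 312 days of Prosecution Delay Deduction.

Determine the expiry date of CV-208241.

Base term: filing date + 24 years → 13 September 2003.
Clinical Review Extension: 1552 days claimed exceeds the 1421-day cap, so +1421 days → 4 August 2007.
Prosecution Delay Deduction: −312 days → 26 September 2006.

2006-09-26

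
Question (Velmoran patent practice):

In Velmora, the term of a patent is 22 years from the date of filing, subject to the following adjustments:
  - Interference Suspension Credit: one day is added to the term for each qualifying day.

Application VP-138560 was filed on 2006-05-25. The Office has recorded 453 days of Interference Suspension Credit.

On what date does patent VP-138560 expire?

2029-08-21

Base term: filing date + 22 years → 25 May 2028.
Interference Suspension Credit: +453 days → 21 August 2029.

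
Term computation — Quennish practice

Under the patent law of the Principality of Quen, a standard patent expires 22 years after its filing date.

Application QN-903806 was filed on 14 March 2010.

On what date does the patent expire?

March 14, 2032

Filing date + 22 years → 14 March 2032.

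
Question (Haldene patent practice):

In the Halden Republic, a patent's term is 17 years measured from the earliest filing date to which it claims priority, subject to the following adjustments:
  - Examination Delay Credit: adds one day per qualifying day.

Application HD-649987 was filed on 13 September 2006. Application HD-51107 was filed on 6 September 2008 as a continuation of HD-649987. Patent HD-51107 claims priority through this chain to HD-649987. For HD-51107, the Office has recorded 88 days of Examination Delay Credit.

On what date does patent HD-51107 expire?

2023-12-10

Earliest priority filing: 13 September 2006.
Base term: 13 September 2006 + 17 years → 13 September 2023.
Examination Delay Credit: +88 days → 10 December 2023.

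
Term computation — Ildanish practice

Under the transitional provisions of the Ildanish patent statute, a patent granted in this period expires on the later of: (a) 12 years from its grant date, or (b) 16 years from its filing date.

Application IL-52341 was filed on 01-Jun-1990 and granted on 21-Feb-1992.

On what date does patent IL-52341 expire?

(a) grant + 12 years → 21 February 2004.
(b) filing + 16 years → 1 June 2006.
Later of the two: 1 June 2006.

June 1, 2006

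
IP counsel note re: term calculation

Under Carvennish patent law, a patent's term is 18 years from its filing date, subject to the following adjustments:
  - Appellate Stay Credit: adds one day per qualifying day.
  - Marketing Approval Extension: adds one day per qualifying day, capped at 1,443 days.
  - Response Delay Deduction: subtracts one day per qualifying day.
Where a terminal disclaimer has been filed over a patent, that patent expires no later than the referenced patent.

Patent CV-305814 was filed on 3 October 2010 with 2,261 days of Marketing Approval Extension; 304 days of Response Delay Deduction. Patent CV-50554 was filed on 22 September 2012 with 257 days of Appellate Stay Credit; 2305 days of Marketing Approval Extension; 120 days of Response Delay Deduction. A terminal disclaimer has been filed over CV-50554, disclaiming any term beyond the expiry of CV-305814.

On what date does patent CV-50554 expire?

2031-11-16

Natural term of CV-50554:
  Base: filing + 18 years → 22 September 2030.
  Appellate Stay Credit: +257 days → 6 June 2031.
  Marketing Approval Extension: 2305 days claimed exceeds the 1443-day cap, so +1443 days → 19 May 2035.
  Response Delay Deduction: −120 days → 19 January 2035.
Expiry of referenced patent CV-305814:
  Base: filing + 18 years → 3 October 2028.
  Marketing Approval Extension: 2261 days claimed exceeds the 1443-day cap, so +1443 days → 15 September 2032.
  Response Delay Deduction: −304 days → 16 November 2031.
Terminal disclaimer: CV-50554 expires on the earlier of 19 January 2035 and 16 November 2031.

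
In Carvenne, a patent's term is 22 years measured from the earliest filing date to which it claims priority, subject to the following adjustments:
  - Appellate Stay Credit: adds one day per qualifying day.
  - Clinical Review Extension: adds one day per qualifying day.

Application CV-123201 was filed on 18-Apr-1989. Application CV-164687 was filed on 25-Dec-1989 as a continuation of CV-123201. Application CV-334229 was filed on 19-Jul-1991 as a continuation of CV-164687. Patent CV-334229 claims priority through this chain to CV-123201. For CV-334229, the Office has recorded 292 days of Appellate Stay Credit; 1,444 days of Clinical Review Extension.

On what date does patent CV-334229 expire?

Earliest priority filing: 18 April 1989.
Base term: 18 April 1989 + 22 years → 18 April 2011.
Appellate Stay Credit: +292 days → 4 February 2012.
Clinical Review Extension: +1444 days → 18 January 2016.

2016-01-18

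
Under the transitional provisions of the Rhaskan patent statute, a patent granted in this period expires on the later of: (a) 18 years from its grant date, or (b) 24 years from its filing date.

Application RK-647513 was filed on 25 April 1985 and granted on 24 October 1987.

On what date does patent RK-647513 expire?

(a) grant + 18 years → 24 October 2005.
(b) filing + 24 years → 25 April 2009.
Later of the two: 25 April 2009.

April 25, 2009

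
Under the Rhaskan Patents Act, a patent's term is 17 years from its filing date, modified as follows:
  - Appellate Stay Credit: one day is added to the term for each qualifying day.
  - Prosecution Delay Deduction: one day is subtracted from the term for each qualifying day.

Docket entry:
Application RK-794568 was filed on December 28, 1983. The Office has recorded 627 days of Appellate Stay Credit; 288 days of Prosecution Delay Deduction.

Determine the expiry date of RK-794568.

2001-12-02

Base term: filing date + 17 years → 28 December 2000.
Appellate Stay Credit: +627 days → 16 September 2002.
Prosecution Delay Deduction: −288 days → 2 December 2001.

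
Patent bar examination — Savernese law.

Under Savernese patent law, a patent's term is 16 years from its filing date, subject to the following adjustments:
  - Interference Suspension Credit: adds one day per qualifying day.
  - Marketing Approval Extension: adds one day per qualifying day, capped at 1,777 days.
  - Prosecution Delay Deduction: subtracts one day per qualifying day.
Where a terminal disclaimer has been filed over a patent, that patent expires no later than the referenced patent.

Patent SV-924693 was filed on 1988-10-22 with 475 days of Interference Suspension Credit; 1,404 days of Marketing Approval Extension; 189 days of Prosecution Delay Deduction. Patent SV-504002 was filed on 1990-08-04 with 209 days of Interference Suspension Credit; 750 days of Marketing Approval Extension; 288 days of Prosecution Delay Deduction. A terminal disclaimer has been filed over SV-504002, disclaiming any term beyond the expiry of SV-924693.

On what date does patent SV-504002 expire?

Natural term of SV-504002:
  Base: filing + 16 years → 4 August 2006.
  Interference Suspension Credit: +209 days → 1 March 2007.
  Marketing Approval Extension: 750 days (within the 1777-day cap) → +750 days → 20 March 2009.
  Prosecution Delay Deduction: −288 days → 5 June 2008.
Expiry of referenced patent SV-924693:
  Base: filing + 16 years → 22 October 2004.
  Interference Suspension Credit: +475 days → 9 February 2006.
  Marketing Approval Extension: 1404 days (within the 1777-day cap) → +1404 days → 14 December 2009.
  Prosecution Delay Deduction: −189 days → 8 June 2009.
Terminal disclaimer: SV-504002 expires on the earlier of 5 June 2008 and 8 June 2009.

2008-06-05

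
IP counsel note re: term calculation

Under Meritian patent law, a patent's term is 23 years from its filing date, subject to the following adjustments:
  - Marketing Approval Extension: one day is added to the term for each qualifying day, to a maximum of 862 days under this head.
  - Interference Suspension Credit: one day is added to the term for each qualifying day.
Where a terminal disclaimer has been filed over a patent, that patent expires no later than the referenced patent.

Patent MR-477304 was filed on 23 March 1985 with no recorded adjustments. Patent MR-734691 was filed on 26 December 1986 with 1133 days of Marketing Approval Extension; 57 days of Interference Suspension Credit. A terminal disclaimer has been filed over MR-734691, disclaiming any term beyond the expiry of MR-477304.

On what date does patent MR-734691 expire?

Natural term of MR-734691:
  Base: filing + 23 years → 26 December 2009.
  Marketing Approval Extension: 1133 days claimed exceeds the 862-day cap, so +862 days → 6 May 2012.
  Interference Suspension Credit: +57 days → 2 July 2012.
Expiry of referenced patent MR-477304:
  Base: filing + 23 years → 23 March 2008.
Terminal disclaimer: MR-734691 expires on the earlier of 2 July 2012 and 23 March 2008.

March 23, 2008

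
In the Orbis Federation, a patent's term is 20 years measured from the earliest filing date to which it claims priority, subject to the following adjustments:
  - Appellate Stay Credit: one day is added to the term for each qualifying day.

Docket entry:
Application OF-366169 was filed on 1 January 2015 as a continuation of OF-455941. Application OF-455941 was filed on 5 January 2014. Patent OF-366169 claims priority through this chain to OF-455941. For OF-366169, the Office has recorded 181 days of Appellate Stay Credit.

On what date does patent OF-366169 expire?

July 5, 2034

Earliest priority filing: 5 January 2014.
Base term: 5 January 2014 + 20 years → 5 January 2034.
Appellate Stay Credit: +181 days → 5 July 2034.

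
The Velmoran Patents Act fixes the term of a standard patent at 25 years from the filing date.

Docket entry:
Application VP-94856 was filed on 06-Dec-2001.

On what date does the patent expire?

December 6, 2026

Filing date + 25 years → 6 December 2026.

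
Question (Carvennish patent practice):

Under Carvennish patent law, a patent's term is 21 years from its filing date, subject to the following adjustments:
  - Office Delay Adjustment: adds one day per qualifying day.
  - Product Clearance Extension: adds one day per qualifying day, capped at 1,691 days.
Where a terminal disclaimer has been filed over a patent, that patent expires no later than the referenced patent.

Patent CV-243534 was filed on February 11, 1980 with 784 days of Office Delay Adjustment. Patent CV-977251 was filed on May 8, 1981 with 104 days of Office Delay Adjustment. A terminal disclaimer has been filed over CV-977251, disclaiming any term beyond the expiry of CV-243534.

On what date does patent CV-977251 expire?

Natural term of CV-977251:
  Base: filing + 21 years → 8 May 2002.
  Office Delay Adjustment: +104 days → 20 August 2002.
Expiry of referenced patent CV-243534:
  Base: filing + 21 years → 11 February 2001.
  Office Delay Adjustment: +784 days → 6 April 2003.
Terminal disclaimer: CV-977251 expires on the earlier of 20 August 2002 and 6 April 2003.

August 20, 2002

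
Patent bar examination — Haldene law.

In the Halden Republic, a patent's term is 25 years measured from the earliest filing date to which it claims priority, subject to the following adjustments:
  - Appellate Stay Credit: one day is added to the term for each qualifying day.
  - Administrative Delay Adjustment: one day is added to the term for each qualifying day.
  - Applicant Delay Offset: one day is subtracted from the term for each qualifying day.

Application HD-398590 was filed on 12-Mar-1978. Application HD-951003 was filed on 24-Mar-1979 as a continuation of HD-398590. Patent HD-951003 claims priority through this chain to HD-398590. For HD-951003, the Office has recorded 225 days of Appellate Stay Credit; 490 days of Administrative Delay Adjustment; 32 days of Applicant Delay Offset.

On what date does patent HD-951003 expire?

Earliest priority filing: 12 March 1978.
Base term: 12 March 1978 + 25 years → 12 March 2003.
Appellate Stay Credit: +225 days → 23 October 2003.
Administrative Delay Adjustment: +490 days → 24 February 2005.
Applicant Delay Offset: −32 days → 23 January 2005.

2005-01-23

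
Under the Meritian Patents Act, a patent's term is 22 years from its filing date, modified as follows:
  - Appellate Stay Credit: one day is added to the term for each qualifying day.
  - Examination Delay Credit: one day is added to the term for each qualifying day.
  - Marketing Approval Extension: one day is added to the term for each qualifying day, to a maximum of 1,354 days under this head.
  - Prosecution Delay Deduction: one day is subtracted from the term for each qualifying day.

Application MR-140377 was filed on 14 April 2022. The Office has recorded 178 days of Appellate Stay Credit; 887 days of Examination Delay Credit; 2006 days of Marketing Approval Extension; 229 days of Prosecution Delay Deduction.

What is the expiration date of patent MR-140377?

Base term: filing date + 22 years → 14 April 2044.
Appellate Stay Credit: +178 days → 9 October 2044.
Examination Delay Credit: +887 days → 15 March 2047.
Marketing Approval Extension: 2006 days claimed exceeds the 1354-day cap, so +1354 days → 28 November 2050.
Prosecution Delay Deduction: −229 days → 13 April 2050.

April 13, 2050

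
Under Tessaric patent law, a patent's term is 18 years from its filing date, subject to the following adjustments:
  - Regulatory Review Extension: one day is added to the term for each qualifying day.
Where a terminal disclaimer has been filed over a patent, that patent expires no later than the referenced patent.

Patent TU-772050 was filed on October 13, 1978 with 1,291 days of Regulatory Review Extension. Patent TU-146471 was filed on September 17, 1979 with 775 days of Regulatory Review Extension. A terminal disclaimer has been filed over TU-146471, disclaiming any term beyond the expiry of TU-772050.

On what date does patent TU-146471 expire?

Natural term of TU-146471:
  Base: filing + 18 years → 17 September 1997.
  Regulatory Review Extension: +775 days → 1 November 1999.
Expiry of referenced patent TU-772050:
  Base: filing + 18 years → 13 October 1996.
  Regulatory Review Extension: +1291 days → 26 April 2000.
Terminal disclaimer: TU-146471 expires on the earlier of 1 November 1999 and 26 April 2000.

November 1, 1999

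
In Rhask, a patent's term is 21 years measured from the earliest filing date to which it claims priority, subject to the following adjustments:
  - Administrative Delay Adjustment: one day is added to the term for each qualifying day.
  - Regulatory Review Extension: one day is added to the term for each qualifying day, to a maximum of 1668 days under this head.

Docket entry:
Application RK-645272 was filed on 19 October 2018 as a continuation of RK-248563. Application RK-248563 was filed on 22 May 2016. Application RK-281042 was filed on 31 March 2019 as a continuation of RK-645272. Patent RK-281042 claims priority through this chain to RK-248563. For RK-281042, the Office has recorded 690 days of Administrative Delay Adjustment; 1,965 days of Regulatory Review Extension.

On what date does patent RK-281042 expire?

Earliest priority filing: 22 May 2016.
Base term: 22 May 2016 + 21 years → 22 May 2037.
Administrative Delay Adjustment: +690 days → 12 April 2039.
Regulatory Review Extension: 1965 days claimed exceeds the 1668-day cap, so +1668 days → 5 November 2043.

2043-11-05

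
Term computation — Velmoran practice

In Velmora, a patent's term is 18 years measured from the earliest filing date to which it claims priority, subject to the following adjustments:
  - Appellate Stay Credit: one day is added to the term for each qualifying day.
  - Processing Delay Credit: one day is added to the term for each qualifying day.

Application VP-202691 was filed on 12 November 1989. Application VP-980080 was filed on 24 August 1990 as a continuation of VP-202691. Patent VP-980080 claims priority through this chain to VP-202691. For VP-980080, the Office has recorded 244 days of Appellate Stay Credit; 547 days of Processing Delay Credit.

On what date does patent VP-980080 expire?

Earliest priority filing: 12 November 1989.
Base term: 12 November 1989 + 18 years → 12 November 2007.
Appellate Stay Credit: +244 days → 13 July 2008.
Processing Delay Credit: +547 days → 11 January 2010.

2010-01-11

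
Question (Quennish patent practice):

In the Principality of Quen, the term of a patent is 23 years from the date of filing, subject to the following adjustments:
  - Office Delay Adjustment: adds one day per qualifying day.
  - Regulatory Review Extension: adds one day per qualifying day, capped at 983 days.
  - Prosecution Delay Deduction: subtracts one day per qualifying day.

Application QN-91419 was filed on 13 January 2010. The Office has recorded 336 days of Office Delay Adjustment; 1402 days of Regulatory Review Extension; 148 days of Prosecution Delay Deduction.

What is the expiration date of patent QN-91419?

March 29, 2036

Base term: filing date + 23 years → 13 January 2033.
Office Delay Adjustment: +336 days → 15 December 2033.
Regulatory Review Extension: 1402 days claimed exceeds the 983-day cap, so +983 days → 24 August 2036.
Prosecution Delay Deduction: −148 days → 29 March 2036.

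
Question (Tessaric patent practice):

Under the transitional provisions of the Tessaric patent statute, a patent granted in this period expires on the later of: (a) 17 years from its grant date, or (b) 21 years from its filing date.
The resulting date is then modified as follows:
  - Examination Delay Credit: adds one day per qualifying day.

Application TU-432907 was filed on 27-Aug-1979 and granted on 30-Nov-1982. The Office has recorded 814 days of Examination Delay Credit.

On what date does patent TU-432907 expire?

(a) grant + 17 years → 30 November 1999.
(b) filing + 21 years → 27 August 2000.
Later of the two: 27 August 2000.
Examination Delay Credit: +814 days → 19 November 2002.

2002-11-19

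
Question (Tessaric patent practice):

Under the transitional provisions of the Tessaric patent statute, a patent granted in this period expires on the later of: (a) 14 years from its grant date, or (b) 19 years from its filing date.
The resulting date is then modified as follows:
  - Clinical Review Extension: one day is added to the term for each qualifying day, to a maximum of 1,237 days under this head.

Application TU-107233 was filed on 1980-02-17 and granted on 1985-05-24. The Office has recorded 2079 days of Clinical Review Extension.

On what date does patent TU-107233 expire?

2002-10-12

(a) grant + 14 years → 24 May 1999.
(b) filing + 19 years → 17 February 1999.
Later of the two: 24 May 1999.
Clinical Review Extension: 2079 days claimed exceeds the 1237-day cap, so +1237 days → 12 October 2002.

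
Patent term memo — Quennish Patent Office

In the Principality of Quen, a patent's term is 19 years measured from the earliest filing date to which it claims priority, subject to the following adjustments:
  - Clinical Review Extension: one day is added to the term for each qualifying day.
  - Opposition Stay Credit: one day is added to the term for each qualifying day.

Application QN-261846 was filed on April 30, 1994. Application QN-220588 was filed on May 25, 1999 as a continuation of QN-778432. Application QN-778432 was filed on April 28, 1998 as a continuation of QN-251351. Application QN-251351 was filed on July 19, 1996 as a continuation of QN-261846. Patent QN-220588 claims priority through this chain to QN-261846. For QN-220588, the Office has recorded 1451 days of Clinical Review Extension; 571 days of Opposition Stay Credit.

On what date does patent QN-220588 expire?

2018-11-12

Earliest priority filing: 30 April 1994.
Base term: 30 April 1994 + 19 years → 30 April 2013.
Clinical Review Extension: +1451 days → 20 April 2017.
Opposition Stay Credit: +571 days → 12 November 2018.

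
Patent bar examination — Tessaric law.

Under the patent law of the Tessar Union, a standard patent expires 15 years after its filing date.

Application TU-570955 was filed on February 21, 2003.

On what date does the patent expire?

February 21, 2018

Filing date + 15 years → 21 February 2018.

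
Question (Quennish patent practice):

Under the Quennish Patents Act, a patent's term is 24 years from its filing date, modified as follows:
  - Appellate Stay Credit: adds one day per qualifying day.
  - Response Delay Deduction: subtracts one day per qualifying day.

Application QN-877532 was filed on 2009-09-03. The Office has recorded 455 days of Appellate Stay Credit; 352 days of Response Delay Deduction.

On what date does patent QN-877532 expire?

2033-12-15

Base term: filing date + 24 years → 3 September 2033.
Appellate Stay Credit: +455 days → 2 December 2034.
Response Delay Deduction: −352 days → 15 December 2033.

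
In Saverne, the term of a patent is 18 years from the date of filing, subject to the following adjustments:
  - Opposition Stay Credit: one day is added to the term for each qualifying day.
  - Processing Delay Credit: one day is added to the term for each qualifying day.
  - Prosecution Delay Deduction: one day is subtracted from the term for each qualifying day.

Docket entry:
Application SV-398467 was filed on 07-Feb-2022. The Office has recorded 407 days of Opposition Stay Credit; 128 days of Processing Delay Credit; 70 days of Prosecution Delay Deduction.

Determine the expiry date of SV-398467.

Base term: filing date + 18 years → 7 February 2040.
Opposition Stay Credit: +407 days → 20 March 2041.
Processing Delay Credit: +128 days → 26 July 2041.
Prosecution Delay Deduction: −70 days → 17 May 2041.

May 17, 2041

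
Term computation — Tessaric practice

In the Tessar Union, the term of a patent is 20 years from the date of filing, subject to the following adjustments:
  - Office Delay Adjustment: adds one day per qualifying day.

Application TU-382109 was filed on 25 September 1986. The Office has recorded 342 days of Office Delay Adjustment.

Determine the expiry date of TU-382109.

2007-09-02

Base term: filing date + 20 years → 25 September 2006.
Office Delay Adjustment: +342 days → 2 September 2007.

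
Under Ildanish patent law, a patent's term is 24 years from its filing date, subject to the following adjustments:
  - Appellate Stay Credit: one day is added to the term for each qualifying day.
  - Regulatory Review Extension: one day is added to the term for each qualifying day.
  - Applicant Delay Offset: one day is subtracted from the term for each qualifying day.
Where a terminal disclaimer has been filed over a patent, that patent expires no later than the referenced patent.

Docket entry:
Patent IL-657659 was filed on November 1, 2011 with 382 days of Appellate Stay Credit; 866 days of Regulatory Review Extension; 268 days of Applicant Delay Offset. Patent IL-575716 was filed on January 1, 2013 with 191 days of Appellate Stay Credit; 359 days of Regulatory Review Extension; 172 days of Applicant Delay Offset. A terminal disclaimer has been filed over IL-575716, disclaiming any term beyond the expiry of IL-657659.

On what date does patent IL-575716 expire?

2038-01-14

Natural term of IL-575716:
  Base: filing + 24 years → 1 January 2037.
  Appellate Stay Credit: +191 days → 11 July 2037.
  Regulatory Review Extension: +359 days → 5 July 2038.
  Applicant Delay Offset: −172 days → 14 January 2038.
Expiry of referenced patent IL-657659:
  Base: filing + 24 years → 1 November 2035.
  Appellate Stay Credit: +382 days → 17 November 2036.
  Regulatory Review Extension: +866 days → 2 April 2039.
  Applicant Delay Offset: −268 days → 8 July 2038.
Terminal disclaimer: IL-575716 expires on the earlier of 14 January 2038 and 8 July 2038.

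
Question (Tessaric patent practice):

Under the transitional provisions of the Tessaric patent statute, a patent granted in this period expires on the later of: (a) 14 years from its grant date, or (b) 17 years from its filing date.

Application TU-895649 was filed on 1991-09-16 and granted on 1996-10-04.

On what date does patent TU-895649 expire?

(a) grant + 14 years → 4 October 2010.
(b) filing + 17 years → 16 September 2008.
Later of the two: 4 October 2010.

October 4, 2010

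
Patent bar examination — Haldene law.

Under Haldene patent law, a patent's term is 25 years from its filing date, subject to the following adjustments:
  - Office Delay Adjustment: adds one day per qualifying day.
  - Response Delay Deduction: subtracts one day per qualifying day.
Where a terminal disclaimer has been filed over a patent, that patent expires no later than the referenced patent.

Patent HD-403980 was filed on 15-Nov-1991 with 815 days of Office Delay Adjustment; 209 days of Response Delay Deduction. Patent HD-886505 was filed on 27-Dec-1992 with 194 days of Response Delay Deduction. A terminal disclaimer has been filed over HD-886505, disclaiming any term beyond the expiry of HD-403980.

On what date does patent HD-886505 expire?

2017-06-16

Natural term of HD-886505:
  Base: filing + 25 years → 27 December 2017.
  Response Delay Deduction: −194 days → 16 June 2017.
Expiry of referenced patent HD-403980:
  Base: filing + 25 years → 15 November 2016.
  Office Delay Adjustment: +815 days → 8 February 2019.
  Response Delay Deduction: −209 days → 14 July 2018.
Terminal disclaimer: HD-886505 expires on the earlier of 16 June 2017 and 14 July 2018.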